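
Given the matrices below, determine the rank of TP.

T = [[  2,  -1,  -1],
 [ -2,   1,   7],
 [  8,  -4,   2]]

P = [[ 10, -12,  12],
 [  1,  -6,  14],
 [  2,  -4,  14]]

2

First compute TP:
[[ 17, -14,  -4],
 [ -5, -10,  88],
 [ 80, -80,  68]]
Now row reduce the product.
R2 ← R2 + (5/17)·R1: [0, -240/17, 1476/17]
R3 ← R3 − (80/17)·R1: [0, -240/17, 1476/17]
R3 ← R3 − R2: [0, 0, 0]
2 nonzero rows, so rank(TP) = 2.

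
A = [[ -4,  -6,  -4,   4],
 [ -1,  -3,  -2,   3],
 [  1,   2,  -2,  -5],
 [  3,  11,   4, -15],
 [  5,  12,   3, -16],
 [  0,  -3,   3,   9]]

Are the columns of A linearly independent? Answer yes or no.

no

Row reduce A to echelon form.
R2 ← R2 − (1/4)·R1: [0, -3/2, -1, 2]
R3 ← R3 + (1/4)·R1: [0, 1/2, -3, -4]
R4 ← R4 + (3/4)·R1: [0, 13/2, 1, -12]
R5 ← R5 + (5/4)·R1: [0, 9/2, -2, -11]
R3 ← R3 + (1/3)·R2: [0, 0, -10/3, -10/3]
R4 ← R4 + (13/3)·R2: [0, 0, -10/3, -10/3]
R5 ← R5 + (3)·R2: [0, 0, -5, -5]
R6 ← R6 − (2)·R2: [0, 0, 5, 5]
R4 ← R4 − R3: [0, 0, 0, 0]
R5 ← R5 − (3/2)·R3: [0, 0, 0, 0]
R6 ← R6 + (3/2)·R3: [0, 0, 0, 0]
3 pivots among 4 columns.
Only 3 < 4 pivot columns, so the columns are linearly dependent.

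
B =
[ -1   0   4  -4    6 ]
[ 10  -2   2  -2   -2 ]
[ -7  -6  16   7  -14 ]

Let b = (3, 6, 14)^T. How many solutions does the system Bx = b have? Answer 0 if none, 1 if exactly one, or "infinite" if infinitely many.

Row reduce the augmented matrix [B | b].
R2 ← R2 + (10)·R1: [0, -2, 42, -42, 58, 36]
R3 ← R3 − (7)·R1: [0, -6, -12, 35, -56, -7]
R3 ← R3 − (3)·R2: [0, 0, -138, 161, -230, -115]
The echelon form has 3 nonzero rows, and every pivot lies in the first 5 columns, so rank(B) = rank([B|b]) = 3.
The system is consistent.
rank = 3 < 5 unknowns, so there are infinitely many solutions.

infinite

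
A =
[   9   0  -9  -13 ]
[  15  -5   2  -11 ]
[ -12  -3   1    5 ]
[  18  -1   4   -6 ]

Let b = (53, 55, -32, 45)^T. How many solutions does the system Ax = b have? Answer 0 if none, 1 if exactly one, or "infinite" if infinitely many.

Row reduce the augmented matrix [A | b].
R2 ← R2 − (5/3)·R1: [0, -5, 17, 32/3, -100/3]
R3 ← R3 + (4/3)·R1: [0, -3, -11, -37/3, 116/3]
R4 ← R4 − (2)·R1: [0, -1, 22, 20, -61]
R3 ← R3 − (3/5)·R2: [0, 0, -106/5, -281/15, 176/3]
R4 ← R4 − (1/5)·R2: [0, 0, 93/5, 268/15, -163/3]
R4 ← R4 + (93/106)·R3: [0, 0, 0, 455/318, -455/159]
The echelon form has 4 nonzero rows, and every pivot lies in the first 4 columns, so rank(A) = rank([A|b]) = 4.
The system is consistent.
rank = 4 = number of unknowns, so the solution is unique.

1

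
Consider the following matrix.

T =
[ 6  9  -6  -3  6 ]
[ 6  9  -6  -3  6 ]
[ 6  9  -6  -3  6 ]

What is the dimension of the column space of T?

Row reduce to echelon form.
R2 ← R2 − R1: [0, 0, 0, 0, 0]
R3 ← R3 − R1: [0, 0, 0, 0, 0]
Echelon form has 1 nonzero row, so rank(T) = 1.
The column space has dimension equal to the rank: 1.

1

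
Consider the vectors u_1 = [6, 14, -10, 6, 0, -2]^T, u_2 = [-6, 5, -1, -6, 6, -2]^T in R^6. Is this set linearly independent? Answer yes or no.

Form the matrix with these vectors as rows and row reduce.
R2 ← R2 + R1: [0, 19, -11, 0, 6, -4]
2 nonzero rows, so the 2 vectors span a space of dimension 2.
Since 2 = 2, the vectors are linearly independent.

yes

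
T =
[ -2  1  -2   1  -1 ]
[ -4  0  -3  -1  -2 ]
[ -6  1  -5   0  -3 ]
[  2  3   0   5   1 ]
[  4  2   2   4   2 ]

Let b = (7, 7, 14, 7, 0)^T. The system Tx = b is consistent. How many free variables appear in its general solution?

Row reduce the augmented matrix [T | b].
R2 ← R2 − (2)·R1: [0, -2, 1, -3, 0, -7]
R3 ← R3 − (3)·R1: [0, -2, 1, -3, 0, -7]
R4 ← R4 + R1: [0, 4, -2, 6, 0, 14]
R5 ← R5 + (2)·R1: [0, 4, -2, 6, 0, 14]
R3 ← R3 − R2: [0, 0, 0, 0, 0, 0]
R4 ← R4 + (2)·R2: [0, 0, 0, 0, 0, 0]
R5 ← R5 + (2)·R2: [0, 0, 0, 0, 0, 0]
The echelon form has 2 nonzero rows, and every pivot lies in the first 5 columns, so rank(T) = rank([T|b]) = 2.
The system is consistent.
Free variables = (unknowns) − (rank) = 5 − 2 = 3.

3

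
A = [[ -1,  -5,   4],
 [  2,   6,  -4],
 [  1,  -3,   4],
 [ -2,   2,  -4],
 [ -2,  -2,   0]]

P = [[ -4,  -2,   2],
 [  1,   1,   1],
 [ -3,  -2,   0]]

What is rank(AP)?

2

First compute AP:
[[-13, -11,  -7],
 [ 10,  10,  10],
 [-19, -13,  -1],
 [ 22,  14,  -2],
 [  6,   2,  -6]]
Now row reduce the product.
R2 ← R2 + (10/13)·R1: [0, 20/13, 60/13]
R3 ← R3 − (19/13)·R1: [0, 40/13, 120/13]
R4 ← R4 + (22/13)·R1: [0, -60/13, -180/13]
R5 ← R5 + (6/13)·R1: [0, -40/13, -120/13]
R3 ← R3 − (2)·R2: [0, 0, 0]
R4 ← R4 + (3)·R2: [0, 0, 0]
R5 ← R5 + (2)·R2: [0, 0, 0]
2 nonzero rows, so rank(AP) = 2.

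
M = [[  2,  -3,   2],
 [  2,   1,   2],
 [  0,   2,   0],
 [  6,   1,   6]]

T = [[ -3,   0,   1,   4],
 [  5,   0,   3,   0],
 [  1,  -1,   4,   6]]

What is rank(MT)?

First compute MT:
[[-19,  -2,   1,  20],
 [  1,  -2,  13,  20],
 [ 10,   0,   6,   0],
 [ -7,  -6,  33,  60]]
Now row reduce the product.
R2 ← R2 + (1/19)·R1: [0, -40/19, 248/19, 400/19]
R3 ← R3 + (10/19)·R1: [0, -20/19, 124/19, 200/19]
R4 ← R4 − (7/19)·R1: [0, -100/19, 620/19, 1000/19]
R3 ← R3 − (1/2)·R2: [0, 0, 0, 0]
R4 ← R4 − (5/2)·R2: [0, 0, 0, 0]
2 nonzero rows, so rank(MT) = 2.

2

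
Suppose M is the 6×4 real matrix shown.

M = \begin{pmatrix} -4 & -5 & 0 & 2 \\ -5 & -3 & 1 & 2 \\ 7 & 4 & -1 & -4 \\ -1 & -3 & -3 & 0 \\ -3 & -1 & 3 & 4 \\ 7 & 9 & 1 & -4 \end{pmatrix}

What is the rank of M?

Row reduce to echelon form.
R2 ← R2 − (5/4)·R1: [0, 13/4, 1, -1/2]
R3 ← R3 + (7/4)·R1: [0, -19/4, -1, -1/2]
R4 ← R4 − (1/4)·R1: [0, -7/4, -3, -1/2]
R5 ← R5 − (3/4)·R1: [0, 11/4, 3, 5/2]
R6 ← R6 + (7/4)·R1: [0, 1/4, 1, -1/2]
R3 ← R3 + (19/13)·R2: [0, 0, 6/13, -16/13]
R4 ← R4 + (7/13)·R2: [0, 0, -32/13, -10/13]
R5 ← R5 − (11/13)·R2: [0, 0, 28/13, 38/13]
R6 ← R6 − (1/13)·R2: [0, 0, 12/13, -6/13]
R4 ← R4 + (16/3)·R3: [0, 0, 0, -22/3]
R5 ← R5 − (14/3)·R3: [0, 0, 0, 26/3]
R6 ← R6 − (2)·R3: [0, 0, 0, 2]
R5 ← R5 + (13/11)·R4: [0, 0, 0, 0]
R6 ← R6 + (3/11)·R4: [0, 0, 0, 0]
Echelon form has 4 nonzero rows, so rank(M) = 4.

4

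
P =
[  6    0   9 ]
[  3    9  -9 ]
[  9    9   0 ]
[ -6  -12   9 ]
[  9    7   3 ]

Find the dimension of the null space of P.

1

Row reduce to echelon form.
R2 ← R2 − (1/2)·R1: [0, 9, -27/2]
R3 ← R3 − (3/2)·R1: [0, 9, -27/2]
R4 ← R4 + R1: [0, -12, 18]
R5 ← R5 − (3/2)·R1: [0, 7, -21/2]
R3 ← R3 − R2: [0, 0, 0]
R4 ← R4 + (4/3)·R2: [0, 0, 0]
R5 ← R5 − (7/9)·R2: [0, 0, 0]
2 nonzero rows, so rank(P) = 2.
P has 3 columns; by rank–nullity, nullity = 3 − 2 = 1.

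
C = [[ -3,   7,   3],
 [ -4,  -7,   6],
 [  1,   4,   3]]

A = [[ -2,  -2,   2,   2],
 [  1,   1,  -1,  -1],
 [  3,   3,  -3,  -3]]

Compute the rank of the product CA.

First compute CA:
[[ 22,  22, -22, -22],
 [ 19,  19, -19, -19],
 [ 11,  11, -11, -11]]
Now row reduce the product.
R2 ← R2 − (19/22)·R1: [0, 0, 0, 0]
R3 ← R3 − (1/2)·R1: [0, 0, 0, 0]
1 nonzero row, so rank(CA) = 1.

1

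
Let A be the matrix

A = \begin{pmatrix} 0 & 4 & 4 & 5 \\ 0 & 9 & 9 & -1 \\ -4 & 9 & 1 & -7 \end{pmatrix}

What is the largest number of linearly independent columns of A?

Row reduce to echelon form.
Swap R1 ↔ R3
R3 ← R3 − (4/9)·R2: [0, 0, 0, 49/9]
Echelon form has 3 nonzero rows, so rank(A) = 3.
The rank gives the maximum number of linearly independent columns: 3.

3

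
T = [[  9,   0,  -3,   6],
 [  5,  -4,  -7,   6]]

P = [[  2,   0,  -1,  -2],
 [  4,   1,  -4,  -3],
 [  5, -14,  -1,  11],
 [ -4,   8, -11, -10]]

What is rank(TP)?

First compute TP:
[[-21,  90, -72, -111],
 [-65, 142, -48, -135]]
Now row reduce the product.
R2 ← R2 − (65/21)·R1: [0, -956/7, 1224/7, 1460/7]
2 nonzero rows, so rank(TP) = 2.

2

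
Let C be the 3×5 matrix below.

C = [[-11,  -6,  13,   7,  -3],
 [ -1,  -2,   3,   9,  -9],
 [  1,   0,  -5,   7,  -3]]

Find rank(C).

3

Row reduce to echelon form.
R2 ← R2 − (1/11)·R1: [0, -16/11, 20/11, 92/11, -96/11]
R3 ← R3 + (1/11)·R1: [0, -6/11, -42/11, 84/11, -36/11]
R3 ← R3 − (3/8)·R2: [0, 0, -9/2, 9/2, 0]
Echelon form has 3 nonzero rows, so rank(C) = 3.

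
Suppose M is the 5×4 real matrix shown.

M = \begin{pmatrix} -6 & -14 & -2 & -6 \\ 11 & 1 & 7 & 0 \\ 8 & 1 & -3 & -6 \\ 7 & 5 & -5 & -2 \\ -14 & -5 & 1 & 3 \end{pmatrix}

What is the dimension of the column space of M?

4

Row reduce to echelon form.
R2 ← R2 + (11/6)·R1: [0, -74/3, 10/3, -11]
R3 ← R3 + (4/3)·R1: [0, -53/3, -17/3, -14]
R4 ← R4 + (7/6)·R1: [0, -34/3, -22/3, -9]
R5 ← R5 − (7/3)·R1: [0, 83/3, 17/3, 17]
R3 ← R3 − (53/74)·R2: [0, 0, -298/37, -453/74]
R4 ← R4 − (17/37)·R2: [0, 0, -328/37, -146/37]
R5 ← R5 + (83/74)·R2: [0, 0, 348/37, 345/74]
R4 ← R4 − (164/149)·R3: [0, 0, 0, 416/149]
R5 ← R5 + (174/149)·R3: [0, 0, 0, -741/298]
R5 ← R5 + (57/64)·R4: [0, 0, 0, 0]
Echelon form has 4 nonzero rows, so rank(M) = 4.
The column space has dimension equal to the rank: 4.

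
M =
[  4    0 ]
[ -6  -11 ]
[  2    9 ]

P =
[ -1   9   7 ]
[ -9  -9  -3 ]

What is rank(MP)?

2

First compute MP:
[[ -4,  36,  28],
 [105,  45,  -9],
 [-83, -63, -13]]
Now row reduce the product.
R2 ← R2 + (105/4)·R1: [0, 990, 726]
R3 ← R3 − (83/4)·R1: [0, -810, -594]
R3 ← R3 + (9/11)·R2: [0, 0, 0]
2 nonzero rows, so rank(MP) = 2.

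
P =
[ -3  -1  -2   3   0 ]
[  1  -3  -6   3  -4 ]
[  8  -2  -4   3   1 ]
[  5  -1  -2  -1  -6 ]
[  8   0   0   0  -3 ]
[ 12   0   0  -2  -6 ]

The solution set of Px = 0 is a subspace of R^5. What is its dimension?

Row reduce to echelon form.
R2 ← R2 + (1/3)·R1: [0, -10/3, -20/3, 4, -4]
R3 ← R3 + (8/3)·R1: [0, -14/3, -28/3, 11, 1]
R4 ← R4 + (5/3)·R1: [0, -8/3, -16/3, 4, -6]
R5 ← R5 + (8/3)·R1: [0, -8/3, -16/3, 8, -3]
R6 ← R6 + (4)·R1: [0, -4, -8, 10, -6]
R3 ← R3 − (7/5)·R2: [0, 0, 0, 27/5, 33/5]
R4 ← R4 − (4/5)·R2: [0, 0, 0, 4/5, -14/5]
R5 ← R5 − (4/5)·R2: [0, 0, 0, 24/5, 1/5]
R6 ← R6 − (6/5)·R2: [0, 0, 0, 26/5, -6/5]
R4 ← R4 − (4/27)·R3: [0, 0, 0, 0, -34/9]
R5 ← R5 − (8/9)·R3: [0, 0, 0, 0, -17/3]
R6 ← R6 − (26/27)·R3: [0, 0, 0, 0, -68/9]
R5 ← R5 − (3/2)·R4: [0, 0, 0, 0, 0]
R6 ← R6 − (2)·R4: [0, 0, 0, 0, 0]
4 nonzero rows, so rank(P) = 4.
P has 5 columns; by rank–nullity, nullity = 5 − 4 = 1.

1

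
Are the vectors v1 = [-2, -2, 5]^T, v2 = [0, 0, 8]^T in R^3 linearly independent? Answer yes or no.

yes

Form the matrix with these vectors as rows and row reduce.
2 nonzero rows, so the 2 vectors span a space of dimension 2.
Since 2 = 2, the vectors are linearly independent.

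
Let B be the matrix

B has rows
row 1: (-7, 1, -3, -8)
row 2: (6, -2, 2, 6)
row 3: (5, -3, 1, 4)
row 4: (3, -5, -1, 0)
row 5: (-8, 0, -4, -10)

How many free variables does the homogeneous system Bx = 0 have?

2

Row reduce to echelon form.
R2 ← R2 + (6/7)·R1: [0, -8/7, -4/7, -6/7]
R3 ← R3 + (5/7)·R1: [0, -16/7, -8/7, -12/7]
R4 ← R4 + (3/7)·R1: [0, -32/7, -16/7, -24/7]
R5 ← R5 − (8/7)·R1: [0, -8/7, -4/7, -6/7]
R3 ← R3 − (2)·R2: [0, 0, 0, 0]
R4 ← R4 − (4)·R2: [0, 0, 0, 0]
R5 ← R5 − R2: [0, 0, 0, 0]
2 nonzero rows, so rank(B) = 2.
B has 4 columns; by rank–nullity, nullity = 4 − 2 = 2.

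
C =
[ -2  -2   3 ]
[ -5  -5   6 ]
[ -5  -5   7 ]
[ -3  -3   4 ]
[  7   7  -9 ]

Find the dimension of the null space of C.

1

Row reduce to echelon form.
R2 ← R2 − (5/2)·R1: [0, 0, -3/2]
R3 ← R3 − (5/2)·R1: [0, 0, -1/2]
R4 ← R4 − (3/2)·R1: [0, 0, -1/2]
R5 ← R5 + (7/2)·R1: [0, 0, 3/2]
R3 ← R3 − (1/3)·R2: [0, 0, 0]
R4 ← R4 − (1/3)·R2: [0, 0, 0]
R5 ← R5 + R2: [0, 0, 0]
2 nonzero rows, so rank(C) = 2.
C has 3 columns; by rank–nullity, nullity = 3 − 2 = 1.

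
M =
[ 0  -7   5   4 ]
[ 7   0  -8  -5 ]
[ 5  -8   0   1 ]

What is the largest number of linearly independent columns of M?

2

Row reduce to echelon form.
Swap R1 ↔ R2
R3 ← R3 − (5/7)·R1: [0, -8, 40/7, 32/7]
R3 ← R3 − (8/7)·R2: [0, 0, 0, 0]
Echelon form has 2 nonzero rows, so rank(M) = 2.
The rank gives the maximum number of linearly independent columns: 2.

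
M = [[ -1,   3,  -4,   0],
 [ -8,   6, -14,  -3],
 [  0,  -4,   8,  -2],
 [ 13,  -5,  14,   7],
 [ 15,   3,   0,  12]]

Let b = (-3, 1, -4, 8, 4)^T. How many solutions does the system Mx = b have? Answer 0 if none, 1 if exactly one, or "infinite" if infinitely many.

0

Row reduce the augmented matrix [M | b].
R2 ← R2 − (8)·R1: [0, -18, 18, -3, 25]
R4 ← R4 + (13)·R1: [0, 34, -38, 7, -31]
R5 ← R5 + (15)·R1: [0, 48, -60, 12, -41]
R3 ← R3 − (2/9)·R2: [0, 0, 4, -4/3, -86/9]
R4 ← R4 + (17/9)·R2: [0, 0, -4, 4/3, 146/9]
R5 ← R5 + (8/3)·R2: [0, 0, -12, 4, 77/3]
R4 ← R4 + R3: [0, 0, 0, 0, 20/3]
R5 ← R5 + (3)·R3: [0, 0, 0, 0, -3]
R5 ← R5 + (9/20)·R4: [0, 0, 0, 0, 0]
The echelon form has 4 nonzero rows; the last pivot sits in the augmented column, so rank(M) = 3 but rank([M|b]) = 4.
Since the ranks differ, the system is inconsistent.
It has no solutions.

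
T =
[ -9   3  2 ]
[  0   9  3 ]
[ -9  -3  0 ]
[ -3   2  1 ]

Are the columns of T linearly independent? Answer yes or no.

Row reduce T to echelon form.
R3 ← R3 − R1: [0, -6, -2]
R4 ← R4 − (1/3)·R1: [0, 1, 1/3]
R3 ← R3 + (2/3)·R2: [0, 0, 0]
R4 ← R4 − (1/9)·R2: [0, 0, 0]
2 pivots among 3 columns.
Only 2 < 3 pivot columns, so the columns are linearly dependent.

no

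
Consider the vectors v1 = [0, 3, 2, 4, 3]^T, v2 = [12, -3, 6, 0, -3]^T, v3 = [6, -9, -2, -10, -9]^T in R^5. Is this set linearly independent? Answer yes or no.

Form the matrix with these vectors as rows and row reduce.
Swap R1 ↔ R2
R3 ← R3 − (1/2)·R1: [0, -15/2, -5, -10, -15/2]
R3 ← R3 + (5/2)·R2: [0, 0, 0, 0, 0]
2 nonzero rows, so the 3 vectors span a space of dimension 2.
Since 2 < 3, the vectors are linearly dependent.

no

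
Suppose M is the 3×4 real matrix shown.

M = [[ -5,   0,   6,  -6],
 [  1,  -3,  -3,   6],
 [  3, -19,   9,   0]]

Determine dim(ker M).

1

Row reduce to echelon form.
R2 ← R2 + (1/5)·R1: [0, -3, -9/5, 24/5]
R3 ← R3 + (3/5)·R1: [0, -19, 63/5, -18/5]
R3 ← R3 − (19/3)·R2: [0, 0, 24, -34]
3 nonzero rows, so rank(M) = 3.
M has 4 columns; by rank–nullity, nullity = 4 − 3 = 1.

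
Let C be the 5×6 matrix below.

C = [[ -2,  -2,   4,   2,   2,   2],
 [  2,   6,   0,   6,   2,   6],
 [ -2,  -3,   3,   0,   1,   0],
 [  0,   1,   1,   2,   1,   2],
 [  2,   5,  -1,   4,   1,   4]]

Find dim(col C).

Row reduce to echelon form.
R2 ← R2 + R1: [0, 4, 4, 8, 4, 8]
R3 ← R3 − R1: [0, -1, -1, -2, -1, -2]
R5 ← R5 + R1: [0, 3, 3, 6, 3, 6]
R3 ← R3 + (1/4)·R2: [0, 0, 0, 0, 0, 0]
R4 ← R4 − (1/4)·R2: [0, 0, 0, 0, 0, 0]
R5 ← R5 − (3/4)·R2: [0, 0, 0, 0, 0, 0]
Echelon form has 2 nonzero rows, so rank(C) = 2.
The column space has dimension equal to the rank: 2.

2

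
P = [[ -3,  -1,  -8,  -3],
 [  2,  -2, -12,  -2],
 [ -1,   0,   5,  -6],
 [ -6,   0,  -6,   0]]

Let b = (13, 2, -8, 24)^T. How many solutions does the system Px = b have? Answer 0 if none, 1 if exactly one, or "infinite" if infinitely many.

infinite

Row reduce the augmented matrix [P | b].
R2 ← R2 + (2/3)·R1: [0, -8/3, -52/3, -4, 32/3]
R3 ← R3 − (1/3)·R1: [0, 1/3, 23/3, -5, -37/3]
R4 ← R4 − (2)·R1: [0, 2, 10, 6, -2]
R3 ← R3 + (1/8)·R2: [0, 0, 11/2, -11/2, -11]
R4 ← R4 + (3/4)·R2: [0, 0, -3, 3, 6]
R4 ← R4 + (6/11)·R3: [0, 0, 0, 0, 0]
The echelon form has 3 nonzero rows, and every pivot lies in the first 4 columns, so rank(P) = rank([P|b]) = 3.
The system is consistent.
rank = 3 < 4 unknowns, so there are infinitely many solutions.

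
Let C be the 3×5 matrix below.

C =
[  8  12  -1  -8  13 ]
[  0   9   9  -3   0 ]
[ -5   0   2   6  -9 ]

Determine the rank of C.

3

Row reduce to echelon form.
R3 ← R3 + (5/8)·R1: [0, 15/2, 11/8, 1, -7/8]
R3 ← R3 − (5/6)·R2: [0, 0, -49/8, 7/2, -7/8]
Echelon form has 3 nonzero rows, so rank(C) = 3.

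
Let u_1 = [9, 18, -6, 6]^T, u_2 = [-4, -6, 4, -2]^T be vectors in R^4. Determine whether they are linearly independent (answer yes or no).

Form the matrix with these vectors as rows and row reduce.
R2 ← R2 + (4/9)·R1: [0, 2, 4/3, 2/3]
2 nonzero rows, so the 2 vectors span a space of dimension 2.
Since 2 = 2, the vectors are linearly independent.

yes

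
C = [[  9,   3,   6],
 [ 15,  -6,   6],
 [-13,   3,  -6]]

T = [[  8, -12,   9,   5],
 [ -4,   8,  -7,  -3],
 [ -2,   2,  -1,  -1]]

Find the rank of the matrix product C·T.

First compute CT:
[[ 48, -72,  54,  30],
 [132, -216, 171,  87],
 [-104, 168, -132, -68]]
Now row reduce the product.
R2 ← R2 − (11/4)·R1: [0, -18, 45/2, 9/2]
R3 ← R3 + (13/6)·R1: [0, 12, -15, -3]
R3 ← R3 + (2/3)·R2: [0, 0, 0, 0]
2 nonzero rows, so rank(CT) = 2.

2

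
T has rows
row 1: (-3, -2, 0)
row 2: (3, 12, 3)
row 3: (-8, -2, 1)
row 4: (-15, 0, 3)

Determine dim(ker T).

1

Row reduce to echelon form.
R2 ← R2 + R1: [0, 10, 3]
R3 ← R3 − (8/3)·R1: [0, 10/3, 1]
R4 ← R4 − (5)·R1: [0, 10, 3]
R3 ← R3 − (1/3)·R2: [0, 0, 0]
R4 ← R4 − R2: [0, 0, 0]
2 nonzero rows, so rank(T) = 2.
T has 3 columns; by rank–nullity, nullity = 3 − 2 = 1.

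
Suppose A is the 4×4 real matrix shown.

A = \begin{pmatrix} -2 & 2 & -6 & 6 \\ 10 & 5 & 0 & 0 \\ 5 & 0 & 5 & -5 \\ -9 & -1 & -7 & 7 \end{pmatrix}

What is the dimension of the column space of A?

2

Row reduce to echelon form.
R2 ← R2 + (5)·R1: [0, 15, -30, 30]
R3 ← R3 + (5/2)·R1: [0, 5, -10, 10]
R4 ← R4 − (9/2)·R1: [0, -10, 20, -20]
R3 ← R3 − (1/3)·R2: [0, 0, 0, 0]
R4 ← R4 + (2/3)·R2: [0, 0, 0, 0]
Echelon form has 2 nonzero rows, so rank(A) = 2.
The column space has dimension equal to the rank: 2.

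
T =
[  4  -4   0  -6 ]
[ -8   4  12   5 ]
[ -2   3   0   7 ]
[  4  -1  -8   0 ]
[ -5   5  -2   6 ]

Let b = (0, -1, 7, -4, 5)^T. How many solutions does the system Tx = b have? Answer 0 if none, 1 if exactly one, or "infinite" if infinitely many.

Row reduce the augmented matrix [T | b].
R2 ← R2 + (2)·R1: [0, -4, 12, -7, -1]
R3 ← R3 + (1/2)·R1: [0, 1, 0, 4, 7]
R4 ← R4 − R1: [0, 3, -8, 6, -4]
R5 ← R5 + (5/4)·R1: [0, 0, -2, -3/2, 5]
R3 ← R3 + (1/4)·R2: [0, 0, 3, 9/4, 27/4]
R4 ← R4 + (3/4)·R2: [0, 0, 1, 3/4, -19/4]
R4 ← R4 − (1/3)·R3: [0, 0, 0, 0, -7]
R5 ← R5 + (2/3)·R3: [0, 0, 0, 0, 19/2]
R5 ← R5 + (19/14)·R4: [0, 0, 0, 0, 0]
The echelon form has 4 nonzero rows; the last pivot sits in the augmented column, so rank(T) = 3 but rank([T|b]) = 4.
Since the ranks differ, the system is inconsistent.
It has no solutions.

0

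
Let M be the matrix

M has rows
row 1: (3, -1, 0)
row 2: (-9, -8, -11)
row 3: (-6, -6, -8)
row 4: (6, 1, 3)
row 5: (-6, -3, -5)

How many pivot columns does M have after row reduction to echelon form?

Row reduce to echelon form.
R2 ← R2 + (3)·R1: [0, -11, -11]
R3 ← R3 + (2)·R1: [0, -8, -8]
R4 ← R4 − (2)·R1: [0, 3, 3]
R5 ← R5 + (2)·R1: [0, -5, -5]
R3 ← R3 − (8/11)·R2: [0, 0, 0]
R4 ← R4 + (3/11)·R2: [0, 0, 0]
R5 ← R5 − (5/11)·R2: [0, 0, 0]
Echelon form has 2 nonzero rows, so rank(M) = 2.
Each nonzero row contributes one pivot column: 2 pivot columns.

2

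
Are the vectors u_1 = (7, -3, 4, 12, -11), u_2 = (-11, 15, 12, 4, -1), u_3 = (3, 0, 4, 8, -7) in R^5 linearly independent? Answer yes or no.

Form the matrix with these vectors as rows and row reduce.
R2 ← R2 + (11/7)·R1: [0, 72/7, 128/7, 160/7, -128/7]
R3 ← R3 − (3/7)·R1: [0, 9/7, 16/7, 20/7, -16/7]
R3 ← R3 − (1/8)·R2: [0, 0, 0, 0, 0]
2 nonzero rows, so the 3 vectors span a space of dimension 2.
Since 2 < 3, the vectors are linearly dependent.

no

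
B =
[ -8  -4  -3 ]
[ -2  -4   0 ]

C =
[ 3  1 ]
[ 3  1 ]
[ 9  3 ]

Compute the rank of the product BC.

First compute BC:
[[-63, -21],
 [-18,  -6]]
Now row reduce the product.
R2 ← R2 − (2/7)·R1: [0, 0]
1 nonzero row, so rank(BC) = 1.

1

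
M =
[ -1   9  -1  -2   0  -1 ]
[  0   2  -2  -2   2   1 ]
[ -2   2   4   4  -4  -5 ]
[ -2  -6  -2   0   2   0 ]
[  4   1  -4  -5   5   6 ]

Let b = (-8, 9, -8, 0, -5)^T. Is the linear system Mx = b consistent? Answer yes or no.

Row reduce the augmented matrix [M | b].
R3 ← R3 − (2)·R1: [0, -16, 6, 8, -4, -3, 8]
R4 ← R4 − (2)·R1: [0, -24, 0, 4, 2, 2, 16]
R5 ← R5 + (4)·R1: [0, 37, -8, -13, 5, 2, -37]
R3 ← R3 + (8)·R2: [0, 0, -10, -8, 12, 5, 80]
R4 ← R4 + (12)·R2: [0, 0, -24, -20, 26, 14, 124]
R5 ← R5 − (37/2)·R2: [0, 0, 29, 24, -32, -33/2, -407/2]
R4 ← R4 − (12/5)·R3: [0, 0, 0, -4/5, -14/5, 2, -68]
R5 ← R5 + (29/10)·R3: [0, 0, 0, 4/5, 14/5, -2, 57/2]
R5 ← R5 + R4: [0, 0, 0, 0, 0, 0, -79/2]
The echelon form has 5 nonzero rows; the last pivot sits in the augmented column, so rank(M) = 4 but rank([M|b]) = 5.
Since the ranks differ, the system is inconsistent.

no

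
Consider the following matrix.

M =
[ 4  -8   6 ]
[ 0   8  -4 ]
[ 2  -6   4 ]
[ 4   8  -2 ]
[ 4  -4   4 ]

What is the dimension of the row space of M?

2

Row reduce to echelon form.
R3 ← R3 − (1/2)·R1: [0, -2, 1]
R4 ← R4 − R1: [0, 16, -8]
R5 ← R5 − R1: [0, 4, -2]
R3 ← R3 + (1/4)·R2: [0, 0, 0]
R4 ← R4 − (2)·R2: [0, 0, 0]
R5 ← R5 − (1/2)·R2: [0, 0, 0]
Echelon form has 2 nonzero rows, so rank(M) = 2.
The row space has dimension equal to the rank: 2.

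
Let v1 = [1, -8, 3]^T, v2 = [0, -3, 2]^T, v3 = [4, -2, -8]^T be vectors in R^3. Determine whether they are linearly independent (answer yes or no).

no

Form the matrix with these vectors as rows and row reduce.
R3 ← R3 − (4)·R1: [0, 30, -20]
R3 ← R3 + (10)·R2: [0, 0, 0]
2 nonzero rows, so the 3 vectors span a space of dimension 2.
Since 2 < 3, the vectors are linearly dependent.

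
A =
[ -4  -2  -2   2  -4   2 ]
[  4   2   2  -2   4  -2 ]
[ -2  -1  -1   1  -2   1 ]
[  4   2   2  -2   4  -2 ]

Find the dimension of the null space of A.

5

Row reduce to echelon form.
R2 ← R2 + R1: [0, 0, 0, 0, 0, 0]
R3 ← R3 − (1/2)·R1: [0, 0, 0, 0, 0, 0]
R4 ← R4 + R1: [0, 0, 0, 0, 0, 0]
1 nonzero row, so rank(A) = 1.
A has 6 columns; by rank–nullity, nullity = 6 − 1 = 5.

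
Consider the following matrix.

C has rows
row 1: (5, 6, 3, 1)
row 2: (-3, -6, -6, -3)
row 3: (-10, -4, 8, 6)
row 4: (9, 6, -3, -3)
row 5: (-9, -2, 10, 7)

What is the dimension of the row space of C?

Row reduce to echelon form.
R2 ← R2 + (3/5)·R1: [0, -12/5, -21/5, -12/5]
R3 ← R3 + (2)·R1: [0, 8, 14, 8]
R4 ← R4 − (9/5)·R1: [0, -24/5, -42/5, -24/5]
R5 ← R5 + (9/5)·R1: [0, 44/5, 77/5, 44/5]
R3 ← R3 + (10/3)·R2: [0, 0, 0, 0]
R4 ← R4 − (2)·R2: [0, 0, 0, 0]
R5 ← R5 + (11/3)·R2: [0, 0, 0, 0]
Echelon form has 2 nonzero rows, so rank(C) = 2.
The row space has dimension equal to the rank: 2.

2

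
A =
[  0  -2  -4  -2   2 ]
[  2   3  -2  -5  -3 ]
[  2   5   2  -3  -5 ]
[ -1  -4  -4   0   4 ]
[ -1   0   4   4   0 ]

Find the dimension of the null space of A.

3

Row reduce to echelon form.
Swap R1 ↔ R2
R3 ← R3 − R1: [0, 2, 4, 2, -2]
R4 ← R4 + (1/2)·R1: [0, -5/2, -5, -5/2, 5/2]
R5 ← R5 + (1/2)·R1: [0, 3/2, 3, 3/2, -3/2]
R3 ← R3 + R2: [0, 0, 0, 0, 0]
R4 ← R4 − (5/4)·R2: [0, 0, 0, 0, 0]
R5 ← R5 + (3/4)·R2: [0, 0, 0, 0, 0]
2 nonzero rows, so rank(A) = 2.
A has 5 columns; by rank–nullity, nullity = 5 − 2 = 3.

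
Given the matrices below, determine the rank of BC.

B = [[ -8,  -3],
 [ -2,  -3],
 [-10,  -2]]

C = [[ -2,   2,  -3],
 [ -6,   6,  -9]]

1

First compute BC:
[[ 34, -34,  51],
 [ 22, -22,  33],
 [ 32, -32,  48]]
Now row reduce the product.
R2 ← R2 − (11/17)·R1: [0, 0, 0]
R3 ← R3 − (16/17)·R1: [0, 0, 0]
1 nonzero row, so rank(BC) = 1.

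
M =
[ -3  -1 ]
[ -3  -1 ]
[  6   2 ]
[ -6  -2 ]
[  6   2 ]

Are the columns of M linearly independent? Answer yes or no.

Row reduce M to echelon form.
R2 ← R2 − R1: [0, 0]
R3 ← R3 + (2)·R1: [0, 0]
R4 ← R4 − (2)·R1: [0, 0]
R5 ← R5 + (2)·R1: [0, 0]
1 pivot among 2 columns.
Only 1 < 2 pivot columns, so the columns are linearly dependent.

no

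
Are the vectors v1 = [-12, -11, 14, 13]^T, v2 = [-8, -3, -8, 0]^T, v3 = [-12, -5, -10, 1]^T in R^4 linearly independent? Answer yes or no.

no

Form the matrix with these vectors as rows and row reduce.
R2 ← R2 − (2/3)·R1: [0, 13/3, -52/3, -26/3]
R3 ← R3 − R1: [0, 6, -24, -12]
R3 ← R3 − (18/13)·R2: [0, 0, 0, 0]
2 nonzero rows, so the 3 vectors span a space of dimension 2.
Since 2 < 3, the vectors are linearly dependent.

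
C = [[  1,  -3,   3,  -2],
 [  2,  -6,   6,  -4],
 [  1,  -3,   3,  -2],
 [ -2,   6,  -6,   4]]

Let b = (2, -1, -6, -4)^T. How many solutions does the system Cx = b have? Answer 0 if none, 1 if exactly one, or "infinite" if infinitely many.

Row reduce the augmented matrix [C | b].
R2 ← R2 − (2)·R1: [0, 0, 0, 0, -5]
R3 ← R3 − R1: [0, 0, 0, 0, -8]
R4 ← R4 + (2)·R1: [0, 0, 0, 0, 0]
R3 ← R3 − (8/5)·R2: [0, 0, 0, 0, 0]
The echelon form has 2 nonzero rows; the last pivot sits in the augmented column, so rank(C) = 1 but rank([C|b]) = 2.
Since the ranks differ, the system is inconsistent.
It has no solutions.

0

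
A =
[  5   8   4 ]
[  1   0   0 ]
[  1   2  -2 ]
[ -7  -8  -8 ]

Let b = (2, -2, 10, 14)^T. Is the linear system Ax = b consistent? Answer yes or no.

yes

Row reduce the augmented matrix [A | b].
R2 ← R2 − (1/5)·R1: [0, -8/5, -4/5, -12/5]
R3 ← R3 − (1/5)·R1: [0, 2/5, -14/5, 48/5]
R4 ← R4 + (7/5)·R1: [0, 16/5, -12/5, 84/5]
R3 ← R3 + (1/4)·R2: [0, 0, -3, 9]
R4 ← R4 + (2)·R2: [0, 0, -4, 12]
R4 ← R4 − (4/3)·R3: [0, 0, 0, 0]
The echelon form has 3 nonzero rows, and every pivot lies in the first 3 columns, so rank(A) = rank([A|b]) = 3.
The system is consistent.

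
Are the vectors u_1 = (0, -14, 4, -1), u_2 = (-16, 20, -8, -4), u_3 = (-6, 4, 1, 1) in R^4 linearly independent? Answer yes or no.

Form the matrix with these vectors as rows and row reduce.
Swap R1 ↔ R2
R3 ← R3 − (3/8)·R1: [0, -7/2, 4, 5/2]
R3 ← R3 − (1/4)·R2: [0, 0, 3, 11/4]
3 nonzero rows, so the 3 vectors span a space of dimension 3.
Since 3 = 3, the vectors are linearly independent.

yes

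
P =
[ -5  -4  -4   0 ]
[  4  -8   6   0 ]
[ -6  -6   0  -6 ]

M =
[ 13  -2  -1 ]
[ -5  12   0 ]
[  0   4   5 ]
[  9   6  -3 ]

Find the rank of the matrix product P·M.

3

First compute PM:
[[-45, -54, -15],
 [ 92, -80,  26],
 [-102, -96,  24]]
Now row reduce the product.
R2 ← R2 + (92/45)·R1: [0, -952/5, -14/3]
R3 ← R3 − (34/15)·R1: [0, 132/5, 58]
R3 ← R3 + (33/238)·R2: [0, 0, 975/17]
3 nonzero rows, so rank(PM) = 3.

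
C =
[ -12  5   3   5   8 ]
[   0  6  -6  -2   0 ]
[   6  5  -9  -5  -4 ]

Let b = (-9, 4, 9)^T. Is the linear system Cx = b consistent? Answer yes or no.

no

Row reduce the augmented matrix [C | b].
R3 ← R3 + (1/2)·R1: [0, 15/2, -15/2, -5/2, 0, 9/2]
R3 ← R3 − (5/4)·R2: [0, 0, 0, 0, 0, -1/2]
The echelon form has 3 nonzero rows; the last pivot sits in the augmented column, so rank(C) = 2 but rank([C|b]) = 3.
Since the ranks differ, the system is inconsistent.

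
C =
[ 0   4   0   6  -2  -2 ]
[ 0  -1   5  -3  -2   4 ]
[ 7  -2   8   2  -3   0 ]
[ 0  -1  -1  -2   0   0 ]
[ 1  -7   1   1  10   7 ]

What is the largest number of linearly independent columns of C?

5

Row reduce to echelon form.
Swap R1 ↔ R3
R5 ← R5 − (1/7)·R1: [0, -47/7, -1/7, 5/7, 73/7, 7]
R3 ← R3 + (4)·R2: [0, 0, 20, -6, -10, 14]
R4 ← R4 − R2: [0, 0, -6, 1, 2, -4]
R5 ← R5 − (47/7)·R2: [0, 0, -236/7, 146/7, 167/7, -139/7]
R4 ← R4 + (3/10)·R3: [0, 0, 0, -4/5, -1, 1/5]
R5 ← R5 + (59/35)·R3: [0, 0, 0, 376/35, 7, 131/35]
R5 ← R5 + (94/7)·R4: [0, 0, 0, 0, -45/7, 45/7]
Echelon form has 5 nonzero rows, so rank(C) = 5.
The rank gives the maximum number of linearly independent columns: 5.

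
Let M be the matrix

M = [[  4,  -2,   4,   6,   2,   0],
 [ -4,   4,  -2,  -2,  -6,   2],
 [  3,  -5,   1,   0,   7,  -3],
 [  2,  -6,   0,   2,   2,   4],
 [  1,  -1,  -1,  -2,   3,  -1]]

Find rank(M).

4

Row reduce to echelon form.
R2 ← R2 + R1: [0, 2, 2, 4, -4, 2]
R3 ← R3 − (3/4)·R1: [0, -7/2, -2, -9/2, 11/2, -3]
R4 ← R4 − (1/2)·R1: [0, -5, -2, -1, 1, 4]
R5 ← R5 − (1/4)·R1: [0, -1/2, -2, -7/2, 5/2, -1]
R3 ← R3 + (7/4)·R2: [0, 0, 3/2, 5/2, -3/2, 1/2]
R4 ← R4 + (5/2)·R2: [0, 0, 3, 9, -9, 9]
R5 ← R5 + (1/4)·R2: [0, 0, -3/2, -5/2, 3/2, -1/2]
R4 ← R4 − (2)·R3: [0, 0, 0, 4, -6, 8]
R5 ← R5 + R3: [0, 0, 0, 0, 0, 0]
Echelon form has 4 nonzero rows, so rank(M) = 4.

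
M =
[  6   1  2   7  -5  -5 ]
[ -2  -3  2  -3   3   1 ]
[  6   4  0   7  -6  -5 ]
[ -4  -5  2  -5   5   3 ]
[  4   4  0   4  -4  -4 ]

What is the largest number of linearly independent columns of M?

3

Row reduce to echelon form.
R2 ← R2 + (1/3)·R1: [0, -8/3, 8/3, -2/3, 4/3, -2/3]
R3 ← R3 − R1: [0, 3, -2, 0, -1, 0]
R4 ← R4 + (2/3)·R1: [0, -13/3, 10/3, -1/3, 5/3, -1/3]
R5 ← R5 − (2/3)·R1: [0, 10/3, -4/3, -2/3, -2/3, -2/3]
R3 ← R3 + (9/8)·R2: [0, 0, 1, -3/4, 1/2, -3/4]
R4 ← R4 − (13/8)·R2: [0, 0, -1, 3/4, -1/2, 3/4]
R5 ← R5 + (5/4)·R2: [0, 0, 2, -3/2, 1, -3/2]
R4 ← R4 + R3: [0, 0, 0, 0, 0, 0]
R5 ← R5 − (2)·R3: [0, 0, 0, 0, 0, 0]
Echelon form has 3 nonzero rows, so rank(M) = 3.
The rank gives the maximum number of linearly independent columns: 3.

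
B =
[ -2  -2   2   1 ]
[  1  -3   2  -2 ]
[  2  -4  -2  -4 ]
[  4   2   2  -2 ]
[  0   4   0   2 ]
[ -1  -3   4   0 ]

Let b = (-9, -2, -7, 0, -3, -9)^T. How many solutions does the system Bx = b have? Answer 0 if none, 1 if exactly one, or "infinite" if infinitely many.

0

Row reduce the augmented matrix [B | b].
R2 ← R2 + (1/2)·R1: [0, -4, 3, -3/2, -13/2]
R3 ← R3 + R1: [0, -6, 0, -3, -16]
R4 ← R4 + (2)·R1: [0, -2, 6, 0, -18]
R6 ← R6 − (1/2)·R1: [0, -2, 3, -1/2, -9/2]
R3 ← R3 − (3/2)·R2: [0, 0, -9/2, -3/4, -25/4]
R4 ← R4 − (1/2)·R2: [0, 0, 9/2, 3/4, -59/4]
R5 ← R5 + R2: [0, 0, 3, 1/2, -19/2]
R6 ← R6 − (1/2)·R2: [0, 0, 3/2, 1/4, -5/4]
R4 ← R4 + R3: [0, 0, 0, 0, -21]
R5 ← R5 + (2/3)·R3: [0, 0, 0, 0, -41/3]
R6 ← R6 + (1/3)·R3: [0, 0, 0, 0, -10/3]
R5 ← R5 − (41/63)·R4: [0, 0, 0, 0, 0]
R6 ← R6 − (10/63)·R4: [0, 0, 0, 0, 0]
The echelon form has 4 nonzero rows; the last pivot sits in the augmented column, so rank(B) = 3 but rank([B|b]) = 4.
Since the ranks differ, the system is inconsistent.
It has no solutions.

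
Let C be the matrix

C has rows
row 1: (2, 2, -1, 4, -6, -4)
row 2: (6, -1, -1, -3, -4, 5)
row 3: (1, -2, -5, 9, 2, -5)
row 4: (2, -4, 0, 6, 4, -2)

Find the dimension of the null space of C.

2

Row reduce to echelon form.
R2 ← R2 − (3)·R1: [0, -7, 2, -15, 14, 17]
R3 ← R3 − (1/2)·R1: [0, -3, -9/2, 7, 5, -3]
R4 ← R4 − R1: [0, -6, 1, 2, 10, 2]
R3 ← R3 − (3/7)·R2: [0, 0, -75/14, 94/7, -1, -72/7]
R4 ← R4 − (6/7)·R2: [0, 0, -5/7, 104/7, -2, -88/7]
R4 ← R4 − (2/15)·R3: [0, 0, 0, 196/15, -28/15, -56/5]
4 nonzero rows, so rank(C) = 4.
C has 6 columns; by rank–nullity, nullity = 6 − 4 = 2.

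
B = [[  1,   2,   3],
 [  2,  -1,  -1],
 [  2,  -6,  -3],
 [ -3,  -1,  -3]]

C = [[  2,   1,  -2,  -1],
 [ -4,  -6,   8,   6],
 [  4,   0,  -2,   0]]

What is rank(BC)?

First compute BC:
[[  6, -11,   8,  11],
 [  4,   8, -10,  -8],
 [ 16,  38, -46, -38],
 [-14,   3,   4,  -3]]
Now row reduce the product.
R2 ← R2 − (2/3)·R1: [0, 46/3, -46/3, -46/3]
R3 ← R3 − (8/3)·R1: [0, 202/3, -202/3, -202/3]
R4 ← R4 + (7/3)·R1: [0, -68/3, 68/3, 68/3]
R3 ← R3 − (101/23)·R2: [0, 0, 0, 0]
R4 ← R4 + (34/23)·R2: [0, 0, 0, 0]
2 nonzero rows, so rank(BC) = 2.

2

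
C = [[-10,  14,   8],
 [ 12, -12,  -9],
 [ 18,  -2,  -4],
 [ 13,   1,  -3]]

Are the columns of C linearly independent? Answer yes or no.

Row reduce C to echelon form.
R2 ← R2 + (6/5)·R1: [0, 24/5, 3/5]
R3 ← R3 + (9/5)·R1: [0, 116/5, 52/5]
R4 ← R4 + (13/10)·R1: [0, 96/5, 37/5]
R3 ← R3 − (29/6)·R2: [0, 0, 15/2]
R4 ← R4 − (4)·R2: [0, 0, 5]
R4 ← R4 − (2/3)·R3: [0, 0, 0]
3 pivots among 3 columns.
Every column is a pivot column, so the columns are linearly independent.

yes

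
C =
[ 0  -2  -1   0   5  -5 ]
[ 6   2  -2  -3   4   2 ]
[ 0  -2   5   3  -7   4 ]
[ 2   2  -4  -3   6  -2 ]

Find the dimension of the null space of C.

3

Row reduce to echelon form.
Swap R1 ↔ R2
R4 ← R4 − (1/3)·R1: [0, 4/3, -10/3, -2, 14/3, -8/3]
R3 ← R3 − R2: [0, 0, 6, 3, -12, 9]
R4 ← R4 + (2/3)·R2: [0, 0, -4, -2, 8, -6]
R4 ← R4 + (2/3)·R3: [0, 0, 0, 0, 0, 0]
3 nonzero rows, so rank(C) = 3.
C has 6 columns; by rank–nullity, nullity = 6 − 3 = 3.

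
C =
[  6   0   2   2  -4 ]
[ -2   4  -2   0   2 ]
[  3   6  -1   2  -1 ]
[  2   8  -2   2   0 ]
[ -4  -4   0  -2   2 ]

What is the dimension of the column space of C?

2

Row reduce to echelon form.
R2 ← R2 + (1/3)·R1: [0, 4, -4/3, 2/3, 2/3]
R3 ← R3 − (1/2)·R1: [0, 6, -2, 1, 1]
R4 ← R4 − (1/3)·R1: [0, 8, -8/3, 4/3, 4/3]
R5 ← R5 + (2/3)·R1: [0, -4, 4/3, -2/3, -2/3]
R3 ← R3 − (3/2)·R2: [0, 0, 0, 0, 0]
R4 ← R4 − (2)·R2: [0, 0, 0, 0, 0]
R5 ← R5 + R2: [0, 0, 0, 0, 0]
Echelon form has 2 nonzero rows, so rank(C) = 2.
The column space has dimension equal to the rank: 2.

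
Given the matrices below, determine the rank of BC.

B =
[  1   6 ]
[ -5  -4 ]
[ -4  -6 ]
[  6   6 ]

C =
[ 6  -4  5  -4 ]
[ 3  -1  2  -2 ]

First compute BC:
[[ 24, -10,  17, -16],
 [-42,  24, -33,  28],
 [-42,  22, -32,  28],
 [ 54, -30,  42, -36]]
Now row reduce the product.
R2 ← R2 + (7/4)·R1: [0, 13/2, -13/4, 0]
R3 ← R3 + (7/4)·R1: [0, 9/2, -9/4, 0]
R4 ← R4 − (9/4)·R1: [0, -15/2, 15/4, 0]
R3 ← R3 − (9/13)·R2: [0, 0, 0, 0]
R4 ← R4 + (15/13)·R2: [0, 0, 0, 0]
2 nonzero rows, so rank(BC) = 2.

2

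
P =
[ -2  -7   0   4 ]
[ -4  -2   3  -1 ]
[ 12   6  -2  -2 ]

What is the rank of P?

3

Row reduce to echelon form.
R2 ← R2 − (2)·R1: [0, 12, 3, -9]
R3 ← R3 + (6)·R1: [0, -36, -2, 22]
R3 ← R3 + (3)·R2: [0, 0, 7, -5]
Echelon form has 3 nonzero rows, so rank(P) = 3.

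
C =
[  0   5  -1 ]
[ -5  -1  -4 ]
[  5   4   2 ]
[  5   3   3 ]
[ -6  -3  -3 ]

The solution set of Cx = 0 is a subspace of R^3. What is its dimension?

Row reduce to echelon form.
Swap R1 ↔ R2
R3 ← R3 + R1: [0, 3, -2]
R4 ← R4 + R1: [0, 2, -1]
R5 ← R5 − (6/5)·R1: [0, -9/5, 9/5]
R3 ← R3 − (3/5)·R2: [0, 0, -7/5]
R4 ← R4 − (2/5)·R2: [0, 0, -3/5]
R5 ← R5 + (9/25)·R2: [0, 0, 36/25]
R4 ← R4 − (3/7)·R3: [0, 0, 0]
R5 ← R5 + (36/35)·R3: [0, 0, 0]
3 nonzero rows, so rank(C) = 3.
C has 3 columns; by rank–nullity, nullity = 3 − 3 = 0.

0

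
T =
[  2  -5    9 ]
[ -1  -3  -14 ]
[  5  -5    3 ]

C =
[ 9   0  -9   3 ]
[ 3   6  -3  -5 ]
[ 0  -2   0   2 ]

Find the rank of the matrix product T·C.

2

First compute TC:
[[  3, -48,  -3,  49],
 [-18,  10,  18, -16],
 [ 30, -36, -30,  46]]
Now row reduce the product.
R2 ← R2 + (6)·R1: [0, -278, 0, 278]
R3 ← R3 − (10)·R1: [0, 444, 0, -444]
R3 ← R3 + (222/139)·R2: [0, 0, 0, 0]
2 nonzero rows, so rank(TC) = 2.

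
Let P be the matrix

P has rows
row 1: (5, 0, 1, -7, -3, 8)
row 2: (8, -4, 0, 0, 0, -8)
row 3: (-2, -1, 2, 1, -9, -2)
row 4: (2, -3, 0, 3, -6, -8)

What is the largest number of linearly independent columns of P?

Row reduce to echelon form.
R2 ← R2 − (8/5)·R1: [0, -4, -8/5, 56/5, 24/5, -104/5]
R3 ← R3 + (2/5)·R1: [0, -1, 12/5, -9/5, -51/5, 6/5]
R4 ← R4 − (2/5)·R1: [0, -3, -2/5, 29/5, -24/5, -56/5]
R3 ← R3 − (1/4)·R2: [0, 0, 14/5, -23/5, -57/5, 32/5]
R4 ← R4 − (3/4)·R2: [0, 0, 4/5, -13/5, -42/5, 22/5]
R4 ← R4 − (2/7)·R3: [0, 0, 0, -9/7, -36/7, 18/7]
Echelon form has 4 nonzero rows, so rank(P) = 4.
The rank gives the maximum number of linearly independent columns: 4.

4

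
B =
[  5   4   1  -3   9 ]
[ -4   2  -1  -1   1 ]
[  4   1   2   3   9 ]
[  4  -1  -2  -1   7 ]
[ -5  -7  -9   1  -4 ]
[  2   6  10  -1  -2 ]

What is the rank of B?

Row reduce to echelon form.
R2 ← R2 + (4/5)·R1: [0, 26/5, -1/5, -17/5, 41/5]
R3 ← R3 − (4/5)·R1: [0, -11/5, 6/5, 27/5, 9/5]
R4 ← R4 − (4/5)·R1: [0, -21/5, -14/5, 7/5, -1/5]
R5 ← R5 + R1: [0, -3, -8, -2, 5]
R6 ← R6 − (2/5)·R1: [0, 22/5, 48/5, 1/5, -28/5]
R3 ← R3 + (11/26)·R2: [0, 0, 29/26, 103/26, 137/26]
R4 ← R4 + (21/26)·R2: [0, 0, -77/26, -35/26, 167/26]
R5 ← R5 + (15/26)·R2: [0, 0, -211/26, -103/26, 253/26]
R6 ← R6 − (11/13)·R2: [0, 0, 127/13, 40/13, -163/13]
R4 ← R4 + (77/29)·R3: [0, 0, 0, 266/29, 592/29]
R5 ← R5 + (211/29)·R3: [0, 0, 0, 721/29, 1394/29]
R6 ← R6 − (254/29)·R3: [0, 0, 0, -917/29, -1702/29]
R5 ← R5 − (103/38)·R4: [0, 0, 0, 0, -138/19]
R6 ← R6 + (131/38)·R4: [0, 0, 0, 0, 222/19]
R6 ← R6 + (37/23)·R5: [0, 0, 0, 0, 0]
Echelon form has 5 nonzero rows, so rank(B) = 5.

5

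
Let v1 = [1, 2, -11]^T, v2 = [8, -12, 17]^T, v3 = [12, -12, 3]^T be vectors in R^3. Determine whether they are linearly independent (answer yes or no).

no

Form the matrix with these vectors as rows and row reduce.
R2 ← R2 − (8)·R1: [0, -28, 105]
R3 ← R3 − (12)·R1: [0, -36, 135]
R3 ← R3 − (9/7)·R2: [0, 0, 0]
2 nonzero rows, so the 3 vectors span a space of dimension 2.
Since 2 < 3, the vectors are linearly dependent.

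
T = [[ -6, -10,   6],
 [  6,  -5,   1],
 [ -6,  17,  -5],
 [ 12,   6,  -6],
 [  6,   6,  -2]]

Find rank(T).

Row reduce to echelon form.
R2 ← R2 + R1: [0, -15, 7]
R3 ← R3 − R1: [0, 27, -11]
R4 ← R4 + (2)·R1: [0, -14, 6]
R5 ← R5 + R1: [0, -4, 4]
R3 ← R3 + (9/5)·R2: [0, 0, 8/5]
R4 ← R4 − (14/15)·R2: [0, 0, -8/15]
R5 ← R5 − (4/15)·R2: [0, 0, 32/15]
R4 ← R4 + (1/3)·R3: [0, 0, 0]
R5 ← R5 − (4/3)·R3: [0, 0, 0]
Echelon form has 3 nonzero rows, so rank(T) = 3.

3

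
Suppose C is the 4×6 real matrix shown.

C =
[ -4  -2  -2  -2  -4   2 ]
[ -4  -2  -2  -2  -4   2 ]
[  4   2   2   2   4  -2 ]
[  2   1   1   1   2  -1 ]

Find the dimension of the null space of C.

Row reduce to echelon form.
R2 ← R2 − R1: [0, 0, 0, 0, 0, 0]
R3 ← R3 + R1: [0, 0, 0, 0, 0, 0]
R4 ← R4 + (1/2)·R1: [0, 0, 0, 0, 0, 0]
1 nonzero row, so rank(C) = 1.
C has 6 columns; by rank–nullity, nullity = 6 − 1 = 5.

5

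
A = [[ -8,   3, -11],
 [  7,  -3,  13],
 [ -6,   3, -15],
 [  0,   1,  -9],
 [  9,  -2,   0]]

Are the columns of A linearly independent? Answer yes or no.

Row reduce A to echelon form.
R2 ← R2 + (7/8)·R1: [0, -3/8, 27/8]
R3 ← R3 − (3/4)·R1: [0, 3/4, -27/4]
R5 ← R5 + (9/8)·R1: [0, 11/8, -99/8]
R3 ← R3 + (2)·R2: [0, 0, 0]
R4 ← R4 + (8/3)·R2: [0, 0, 0]
R5 ← R5 + (11/3)·R2: [0, 0, 0]
2 pivots among 3 columns.
Only 2 < 3 pivot columns, so the columns are linearly dependent.

no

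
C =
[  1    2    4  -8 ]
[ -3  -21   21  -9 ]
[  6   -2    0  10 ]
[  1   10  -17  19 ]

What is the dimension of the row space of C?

Row reduce to echelon form.
R2 ← R2 + (3)·R1: [0, -15, 33, -33]
R3 ← R3 − (6)·R1: [0, -14, -24, 58]
R4 ← R4 − R1: [0, 8, -21, 27]
R3 ← R3 − (14/15)·R2: [0, 0, -274/5, 444/5]
R4 ← R4 + (8/15)·R2: [0, 0, -17/5, 47/5]
R4 ← R4 − (17/274)·R3: [0, 0, 0, 533/137]
Echelon form has 4 nonzero rows, so rank(C) = 4.
The row space has dimension equal to the rank: 4.

4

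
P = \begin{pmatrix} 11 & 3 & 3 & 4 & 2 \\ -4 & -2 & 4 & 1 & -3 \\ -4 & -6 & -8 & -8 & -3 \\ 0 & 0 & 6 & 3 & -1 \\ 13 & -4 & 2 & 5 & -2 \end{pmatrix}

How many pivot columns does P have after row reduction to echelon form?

5

Row reduce to echelon form.
R2 ← R2 + (4/11)·R1: [0, -10/11, 56/11, 27/11, -25/11]
R3 ← R3 + (4/11)·R1: [0, -54/11, -76/11, -72/11, -25/11]
R5 ← R5 − (13/11)·R1: [0, -83/11, -17/11, 3/11, -48/11]
R3 ← R3 − (27/5)·R2: [0, 0, -172/5, -99/5, 10]
R5 ← R5 − (83/10)·R2: [0, 0, -219/5, -201/10, 29/2]
R4 ← R4 + (15/86)·R3: [0, 0, 0, -39/86, 32/43]
R5 ← R5 − (219/172)·R3: [0, 0, 0, 879/172, 76/43]
R5 ← R5 + (293/26)·R4: [0, 0, 0, 0, 132/13]
Echelon form has 5 nonzero rows, so rank(P) = 5.
Each nonzero row contributes one pivot column: 5 pivot columns.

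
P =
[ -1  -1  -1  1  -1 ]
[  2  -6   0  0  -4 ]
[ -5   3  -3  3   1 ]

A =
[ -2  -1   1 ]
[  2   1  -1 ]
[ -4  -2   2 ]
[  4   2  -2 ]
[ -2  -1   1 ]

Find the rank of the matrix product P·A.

First compute PA:
[[ 10,   5,  -5],
 [ -8,  -4,   4],
 [ 38,  19, -19]]
Now row reduce the product.
R2 ← R2 + (4/5)·R1: [0, 0, 0]
R3 ← R3 − (19/5)·R1: [0, 0, 0]
1 nonzero row, so rank(PA) = 1.

1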